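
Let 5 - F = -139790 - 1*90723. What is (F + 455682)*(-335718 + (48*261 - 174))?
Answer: -221892376800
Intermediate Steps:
F = 230518 (F = 5 - (-139790 - 1*90723) = 5 - (-139790 - 90723) = 5 - 1*(-230513) = 5 + 230513 = 230518)
(F + 455682)*(-335718 + (48*261 - 174)) = (230518 + 455682)*(-335718 + (48*261 - 174)) = 686200*(-335718 + (12528 - 174)) = 686200*(-335718 + 12354) = 686200*(-323364) = -221892376800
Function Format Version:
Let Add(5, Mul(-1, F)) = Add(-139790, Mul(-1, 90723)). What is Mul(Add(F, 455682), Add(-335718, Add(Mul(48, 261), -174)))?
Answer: -221892376800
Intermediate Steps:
F = 230518 (F = Add(5, Mul(-1, Add(-139790, Mul(-1, 90723)))) = Add(5, Mul(-1, Add(-139790, -90723))) = Add(5, Mul(-1, -230513)) = Add(5, 230513) = 230518)
Mul(Add(F, 455682), Add(-335718, Add(Mul(48, 261), -174))) = Mul(Add(230518, 455682), Add(-335718, Add(Mul(48, 261), -174))) = Mul(686200, Add(-335718, Add(12528, -174))) = Mul(686200, Add(-335718, 12354)) = Mul(686200, -323364) = -221892376800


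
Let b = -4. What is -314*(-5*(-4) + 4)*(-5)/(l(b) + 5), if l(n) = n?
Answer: 37680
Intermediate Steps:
-314*(-5*(-4) + 4)*(-5)/(l(b) + 5) = -314*(-5*(-4) + 4)*(-5)/(-4 + 5) = -314*(20 + 4)*(-5)/1 = -314*24*(-5) = -(-37680) = -314*(-120) = 37680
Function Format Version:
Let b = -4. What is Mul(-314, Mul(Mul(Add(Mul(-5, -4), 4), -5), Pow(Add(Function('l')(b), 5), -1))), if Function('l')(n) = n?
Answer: 37680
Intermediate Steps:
Mul(-314, Mul(Mul(Add(Mul(-5, -4), 4), -5), Pow(Add(Function('l')(b), 5), -1))) = Mul(-314, Mul(Mul(Add(Mul(-5, -4), 4), -5), Pow(Add(-4, 5), -1))) = Mul(-314, Mul(Mul(Add(20, 4), -5), Pow(1, -1))) = Mul(-314, Mul(Mul(24, -5), 1)) = Mul(-314, Mul(-120, 1)) = Mul(-314, -120) = 37680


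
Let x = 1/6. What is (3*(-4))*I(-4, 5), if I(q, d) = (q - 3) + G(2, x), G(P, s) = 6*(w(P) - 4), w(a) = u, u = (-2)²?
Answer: 84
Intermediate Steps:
u = 4
w(a) = 4
x = ⅙ ≈ 0.16667
G(P, s) = 0 (G(P, s) = 6*(4 - 4) = 6*0 = 0)
I(q, d) = -3 + q (I(q, d) = (q - 3) + 0 = (-3 + q) + 0 = -3 + q)
(3*(-4))*I(-4, 5) = (3*(-4))*(-3 - 4) = -12*(-7) = 84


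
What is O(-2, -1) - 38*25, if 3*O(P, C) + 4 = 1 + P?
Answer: -2855/3 ≈ -951.67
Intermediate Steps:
O(P, C) = -1 + P/3 (O(P, C) = -4/3 + (1 + P)/3 = -4/3 + (⅓ + P/3) = -1 + P/3)
O(-2, -1) - 38*25 = (-1 + (⅓)*(-2)) - 38*25 = (-1 - ⅔) - 950 = -5/3 - 950 = -2855/3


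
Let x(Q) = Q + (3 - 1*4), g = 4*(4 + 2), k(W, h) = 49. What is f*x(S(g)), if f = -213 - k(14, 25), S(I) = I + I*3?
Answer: -24890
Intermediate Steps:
g = 24 (g = 4*6 = 24)
S(I) = 4*I (S(I) = I + 3*I = 4*I)
x(Q) = -1 + Q (x(Q) = Q + (3 - 4) = Q - 1 = -1 + Q)
f = -262 (f = -213 - 1*49 = -213 - 49 = -262)
f*x(S(g)) = -262*(-1 + 4*24) = -262*(-1 + 96) = -262*95 = -24890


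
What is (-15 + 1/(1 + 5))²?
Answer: 7921/36 ≈ 220.03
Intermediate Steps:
(-15 + 1/(1 + 5))² = (-15 + 1/6)² = (-15 + ⅙)² = (-89/6)² = 7921/36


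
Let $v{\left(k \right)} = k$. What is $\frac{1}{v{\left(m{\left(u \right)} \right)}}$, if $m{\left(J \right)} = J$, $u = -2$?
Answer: $- \frac{1}{2} \approx -0.5$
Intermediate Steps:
$\frac{1}{v{\left(m{\left(u \right)} \right)}} = \frac{1}{-2} = - \frac{1}{2}$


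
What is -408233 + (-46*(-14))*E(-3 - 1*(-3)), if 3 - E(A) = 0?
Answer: -406301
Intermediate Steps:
E(A) = 3 (E(A) = 3 - 1*0 = 3 + 0 = 3)
-408233 + (-46*(-14))*E(-3 - 1*(-3)) = -408233 - 46*(-14)*3 = -408233 + 644*3 = -408233 + 1932 = -406301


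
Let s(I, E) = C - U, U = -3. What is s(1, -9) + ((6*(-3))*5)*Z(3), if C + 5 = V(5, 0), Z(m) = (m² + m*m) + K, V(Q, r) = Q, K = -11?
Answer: -627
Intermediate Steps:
Z(m) = -11 + 2*m² (Z(m) = (m² + m*m) - 11 = (m² + m²) - 11 = 2*m² - 11 = -11 + 2*m²)
C = 0 (C = -5 + 5 = 0)
s(I, E) = 3 (s(I, E) = 0 - 1*(-3) = 0 + 3 = 3)
s(1, -9) + ((6*(-3))*5)*Z(3) = 3 + ((6*(-3))*5)*(-11 + 2*3²) = 3 + (-18*5)*(-11 + 2*9) = 3 - 90*(-11 + 18) = 3 - 90*7 = 3 - 630 = -627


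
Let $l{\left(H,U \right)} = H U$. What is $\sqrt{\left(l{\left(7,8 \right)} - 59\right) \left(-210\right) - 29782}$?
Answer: $4 i \sqrt{1822} \approx 170.74 i$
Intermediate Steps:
$\sqrt{\left(l{\left(7,8 \right)} - 59\right) \left(-210\right) - 29782} = \sqrt{\left(7 \cdot 8 - 59\right) \left(-210\right) - 29782} = \sqrt{\left(56 - 59\right) \left(-210\right) - 29782} = \sqrt{\left(-3\right) \left(-210\right) - 29782} = \sqrt{630 - 29782} = \sqrt{-29152} = 4 i \sqrt{1822}$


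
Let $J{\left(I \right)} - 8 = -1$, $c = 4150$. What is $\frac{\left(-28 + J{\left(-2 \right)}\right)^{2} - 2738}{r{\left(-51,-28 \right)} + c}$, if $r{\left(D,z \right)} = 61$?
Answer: $- \frac{2297}{4211} \approx -0.54548$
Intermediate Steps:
$J{\left(I \right)} = 7$ ($J{\left(I \right)} = 8 - 1 = 7$)
$\frac{\left(-28 + J{\left(-2 \right)}\right)^{2} - 2738}{r{\left(-51,-28 \right)} + c} = \frac{\left(-28 + 7\right)^{2} - 2738}{61 + 4150} = \frac{\left(-21\right)^{2} - 2738}{4211} = \left(441 - 2738\right) \frac{1}{4211} = \left(-2297\right) \frac{1}{4211} = - \frac{2297}{4211}$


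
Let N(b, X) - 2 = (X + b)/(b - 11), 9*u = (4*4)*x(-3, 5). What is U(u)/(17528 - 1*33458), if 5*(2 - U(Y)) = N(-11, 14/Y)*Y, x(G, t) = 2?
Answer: -173/7885350 ≈ -2.1939e-5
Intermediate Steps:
u = 32/9 (u = ((4*4)*2)/9 = (16*2)/9 = (⅑)*32 = 32/9 ≈ 3.5556)
N(b, X) = 2 + (X + b)/(-11 + b) (N(b, X) = 2 + (X + b)/(b - 11) = 2 + (X + b)/(-11 + b))
U(Y) = 2 - Y*(5/2 - 7/(11*Y))/5 (U(Y) = 2 - (-22 + 14/Y + 3*(-11))/(-11 - 11)*Y/5 = 2 - (-22 + 14/Y - 33)/(-22)*Y/5 = 2 - (-(-55 + 14/Y)/22)*Y/5 = 2 - (5/2 - 7/(11*Y))*Y/5 = 2 - Y*(5/2 - 7/(11*Y))/5)
U(u)/(17528 - 1*33458) = (117/55 - ½*32/9)/(17528 - 1*33458) = (117/55 - 16/9)/(17528 - 33458) = (173/495)/(-15930) = (173/495)*(-1/15930) = -173/7885350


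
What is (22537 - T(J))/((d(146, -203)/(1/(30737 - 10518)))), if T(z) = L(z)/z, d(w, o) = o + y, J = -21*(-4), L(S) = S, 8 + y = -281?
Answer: -1878/828979 ≈ -0.0022654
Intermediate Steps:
y = -289 (y = -8 - 281 = -289)
J = 84
d(w, o) = -289 + o (d(w, o) = o - 289 = -289 + o)
T(z) = 1 (T(z) = z/z = 1)
(22537 - T(J))/((d(146, -203)/(1/(30737 - 10518)))) = (22537 - 1*1)/(((-289 - 203)/(1/(30737 - 10518)))) = (22537 - 1)/((-492/(1/20219))) = 22536/((-492/1/20219)) = 22536/((-492*20219)) = 22536/(-9947748) = 22536*(-1/9947748) = -1878/828979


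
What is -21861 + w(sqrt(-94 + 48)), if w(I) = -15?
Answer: -21876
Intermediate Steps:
-21861 + w(sqrt(-94 + 48)) = -21861 - 15 = -21876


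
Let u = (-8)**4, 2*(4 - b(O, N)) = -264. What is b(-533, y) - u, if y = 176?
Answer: -3960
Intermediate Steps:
b(O, N) = 136 (b(O, N) = 4 - 1/2*(-264) = 4 + 132 = 136)
u = 4096
b(-533, y) - u = 136 - 1*4096 = 136 - 4096 = -3960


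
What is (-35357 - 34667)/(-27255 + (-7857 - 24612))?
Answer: 17506/14931 ≈ 1.1725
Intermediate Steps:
(-35357 - 34667)/(-27255 + (-7857 - 24612)) = -70024/(-27255 - 32469) = -70024/(-59724) = -70024*(-1/59724) = 17506/14931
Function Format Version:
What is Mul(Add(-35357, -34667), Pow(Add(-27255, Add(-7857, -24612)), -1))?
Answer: Rational(17506, 14931) ≈ 1.1725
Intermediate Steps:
Mul(Add(-35357, -34667), Pow(Add(-27255, Add(-7857, -24612)), -1)) = Mul(-70024, Pow(Add(-27255, -32469), -1)) = Mul(-70024, Pow(-59724, -1)) = Mul(-70024, Rational(-1, 59724)) = Rational(17506, 14931)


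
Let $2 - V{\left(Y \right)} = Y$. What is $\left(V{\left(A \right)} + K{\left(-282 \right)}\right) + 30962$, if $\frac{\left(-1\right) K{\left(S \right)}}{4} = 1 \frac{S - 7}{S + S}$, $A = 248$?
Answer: $\frac{4330667}{141} \approx 30714.0$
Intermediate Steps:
$V{\left(Y \right)} = 2 - Y$
$K{\left(S \right)} = - \frac{2 \left(-7 + S\right)}{S}$ ($K{\left(S \right)} = - 4 \cdot 1 \frac{S - 7}{S + S} = - 4 \cdot 1 \frac{-7 + S}{2 S} = - 4 \frac{-7 + S}{2 S} = - \frac{2 \left(-7 + S\right)}{S}$)
$\left(V{\left(A \right)} + K{\left(-282 \right)}\right) + 30962 = \left(\left(2 - 248\right) - \left(2 - \frac{14}{-282}\right)\right) + 30962 = \left(\left(2 - 248\right) + \left(-2 + 14 \left(- \frac{1}{282}\right)\right)\right) + 30962 = \left(-246 - \frac{289}{141}\right) + 30962 = - \frac{34975}{141} + 30962 = \frac{4330667}{141}$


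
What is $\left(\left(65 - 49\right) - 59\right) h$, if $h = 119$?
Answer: $-5117$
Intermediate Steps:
$\left(\left(65 - 49\right) - 59\right) h = \left(\left(65 - 49\right) - 59\right) 119 = \left(16 - 59\right) 119 = \left(-43\right) 119 = -5117$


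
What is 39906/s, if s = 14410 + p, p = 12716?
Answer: 2217/1507 ≈ 1.4711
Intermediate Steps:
s = 27126 (s = 14410 + 12716 = 27126)
39906/s = 39906/27126 = 39906*(1/27126) = 2217/1507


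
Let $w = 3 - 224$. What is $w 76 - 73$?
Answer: $-16869$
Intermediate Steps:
$w = -221$ ($w = 3 - 224 = -221$)
$w 76 - 73 = \left(-221\right) 76 - 73 = -16796 - 73 = -16869$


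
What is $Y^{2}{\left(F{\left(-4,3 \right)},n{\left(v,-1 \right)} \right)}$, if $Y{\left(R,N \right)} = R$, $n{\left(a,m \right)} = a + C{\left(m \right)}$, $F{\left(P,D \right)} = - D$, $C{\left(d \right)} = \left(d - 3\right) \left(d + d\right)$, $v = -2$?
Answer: $9$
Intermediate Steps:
$C{\left(d \right)} = 2 d \left(-3 + d\right)$ ($C{\left(d \right)} = \left(-3 + d\right) 2 d = 2 d \left(-3 + d\right)$)
$n{\left(a,m \right)} = a + 2 m \left(-3 + m\right)$
$Y^{2}{\left(F{\left(-4,3 \right)},n{\left(v,-1 \right)} \right)} = \left(\left(-1\right) 3\right)^{2} = \left(-3\right)^{2} = 9$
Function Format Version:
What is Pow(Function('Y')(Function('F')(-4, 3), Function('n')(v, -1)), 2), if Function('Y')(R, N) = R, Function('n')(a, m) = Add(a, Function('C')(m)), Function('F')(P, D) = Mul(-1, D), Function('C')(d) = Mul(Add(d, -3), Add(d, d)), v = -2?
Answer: 9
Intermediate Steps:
Function('C')(d) = Mul(2, d, Add(-3, d)) (Function('C')(d) = Mul(Add(-3, d), Mul(2, d)) = Mul(2, d, Add(-3, d)))
Function('n')(a, m) = Add(a, Mul(2, m, Add(-3, m)))
Pow(Function('Y')(Function('F')(-4, 3), Function('n')(v, -1)), 2) = Pow(Mul(-1, 3), 2) = Pow(-3, 2) = 9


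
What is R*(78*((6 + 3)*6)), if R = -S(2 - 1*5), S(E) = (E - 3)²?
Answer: -151632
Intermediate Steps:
S(E) = (-3 + E)²
R = -36 (R = -(-3 + (2 - 1*5))² = -(-3 + (2 - 5))² = -(-3 - 3)² = -1*(-6)² = -1*36 = -36)
R*(78*((6 + 3)*6)) = -2808*(6 + 3)*6 = -2808*9*6 = -2808*54 = -36*4212 = -151632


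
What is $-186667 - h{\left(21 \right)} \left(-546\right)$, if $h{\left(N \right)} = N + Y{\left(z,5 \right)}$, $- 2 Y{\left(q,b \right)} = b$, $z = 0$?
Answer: $-176566$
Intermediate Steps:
$Y{\left(q,b \right)} = - \frac{b}{2}$
$h{\left(N \right)} = - \frac{5}{2} + N$ ($h{\left(N \right)} = N - \frac{5}{2} = - \frac{5}{2} + N$)
$-186667 - h{\left(21 \right)} \left(-546\right) = -186667 - \left(- \frac{5}{2} + 21\right) \left(-546\right) = -186667 - \frac{37}{2} \left(-546\right) = -186667 - -10101 = -186667 + 10101 = -176566$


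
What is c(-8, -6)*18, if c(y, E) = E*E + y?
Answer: 504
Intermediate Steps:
c(y, E) = y + E² (c(y, E) = E² + y = y + E²)
c(-8, -6)*18 = (-8 + (-6)²)*18 = (-8 + 36)*18 = 28*18 = 504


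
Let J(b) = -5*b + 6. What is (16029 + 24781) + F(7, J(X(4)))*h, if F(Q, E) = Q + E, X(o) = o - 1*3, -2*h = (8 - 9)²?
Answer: 40806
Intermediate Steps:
h = -½ (h = -(8 - 9)²/2 = -½*(-1)² = -½*1 = -½ ≈ -0.50000)
X(o) = -3 + o (X(o) = o - 3 = -3 + o)
J(b) = 6 - 5*b
F(Q, E) = E + Q
(16029 + 24781) + F(7, J(X(4)))*h = (16029 + 24781) + ((6 - 5*(-3 + 4)) + 7)*(-½) = 40810 + ((6 - 5*1) + 7)*(-½) = 40810 + ((6 - 5) + 7)*(-½) = 40810 + (1 + 7)*(-½) = 40810 + 8*(-½) = 40810 - 4 = 40806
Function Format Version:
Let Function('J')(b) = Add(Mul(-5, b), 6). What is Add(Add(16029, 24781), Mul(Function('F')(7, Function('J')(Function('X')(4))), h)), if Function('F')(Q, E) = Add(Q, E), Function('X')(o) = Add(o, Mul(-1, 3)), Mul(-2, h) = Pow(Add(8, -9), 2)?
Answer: 40806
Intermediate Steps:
h = Rational(-1, 2) (h = Mul(Rational(-1, 2), Pow(Add(8, -9), 2)) = Mul(Rational(-1, 2), Pow(-1, 2)) = Mul(Rational(-1, 2), 1) = Rational(-1, 2) ≈ -0.50000)
Function('X')(o) = Add(-3, o) (Function('X')(o) = Add(o, -3) = Add(-3, o))
Function('J')(b) = Add(6, Mul(-5, b))
Function('F')(Q, E) = Add(E, Q)
Add(Add(16029, 24781), Mul(Function('F')(7, Function('J')(Function('X')(4))), h)) = Add(Add(16029, 24781), Mul(Add(Add(6, Mul(-5, Add(-3, 4))), 7), Rational(-1, 2))) = Add(40810, Mul(Add(Add(6, Mul(-5, 1)), 7), Rational(-1, 2))) = Add(40810, Mul(Add(Add(6, -5), 7), Rational(-1, 2))) = Add(40810, Mul(Add(1, 7), Rational(-1, 2))) = Add(40810, Mul(8, Rational(-1, 2))) = Add(40810, -4) = 40806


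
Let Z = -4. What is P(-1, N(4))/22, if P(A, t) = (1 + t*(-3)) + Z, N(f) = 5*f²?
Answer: -243/22 ≈ -11.045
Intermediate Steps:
P(A, t) = -3 - 3*t (P(A, t) = (1 + t*(-3)) - 4 = (1 - 3*t) - 4 = -3 - 3*t)
P(-1, N(4))/22 = (-3 - 15*4²)/22 = (-3 - 15*16)*(1/22) = (-3 - 3*80)*(1/22) = (-3 - 240)*(1/22) = -243*1/22 = -243/22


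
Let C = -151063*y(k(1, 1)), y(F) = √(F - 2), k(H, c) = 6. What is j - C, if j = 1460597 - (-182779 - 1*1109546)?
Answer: 3055048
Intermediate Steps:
y(F) = √(-2 + F)
C = -302126 (C = -151063*√(-2 + 6) = -151063*√4 = -151063*2 = -302126)
j = 2752922 (j = 1460597 - (-182779 - 1109546) = 1460597 - 1*(-1292325) = 1460597 + 1292325 = 2752922)
j - C = 2752922 - 1*(-302126) = 2752922 + 302126 = 3055048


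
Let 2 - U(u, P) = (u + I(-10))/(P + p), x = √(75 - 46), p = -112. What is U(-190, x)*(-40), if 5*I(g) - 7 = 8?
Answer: -32688/2503 + 1496*√29/2503 ≈ -9.8409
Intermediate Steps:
I(g) = 3 (I(g) = 7/5 + (⅕)*8 = 7/5 + 8/5 = 3)
x = √29 ≈ 5.3852
U(u, P) = 2 - (3 + u)/(-112 + P) (U(u, P) = 2 - (u + 3)/(P - 112) = 2 - (3 + u)/(-112 + P))
U(-190, x)*(-40) = ((-227 - 1*(-190) + 2*√29)/(-112 + √29))*(-40) = ((-227 + 190 + 2*√29)/(-112 + √29))*(-40) = ((-37 + 2*√29)/(-112 + √29))*(-40) = -40*(-37 + 2*√29)/(-112 + √29)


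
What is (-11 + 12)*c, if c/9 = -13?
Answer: -117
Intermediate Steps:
c = -117 (c = 9*(-13) = -117)
(-11 + 12)*c = (-11 + 12)*(-117) = 1*(-117) = -117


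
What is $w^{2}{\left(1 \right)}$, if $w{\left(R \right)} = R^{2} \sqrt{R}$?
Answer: $1$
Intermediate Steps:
$w{\left(R \right)} = R^{\frac{5}{2}}$
$w^{2}{\left(1 \right)} = \left(1^{\frac{5}{2}}\right)^{2} = 1^{2} = 1$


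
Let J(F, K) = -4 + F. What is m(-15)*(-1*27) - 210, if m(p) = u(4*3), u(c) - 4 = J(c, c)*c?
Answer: -2910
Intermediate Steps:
u(c) = 4 + c*(-4 + c) (u(c) = 4 + (-4 + c)*c = 4 + c*(-4 + c))
m(p) = 100 (m(p) = 4 + (4*3)*(-4 + 4*3) = 4 + 12*(-4 + 12) = 4 + 12*8 = 4 + 96 = 100)
m(-15)*(-1*27) - 210 = 100*(-1*27) - 210 = 100*(-27) - 210 = -2700 - 210 = -2910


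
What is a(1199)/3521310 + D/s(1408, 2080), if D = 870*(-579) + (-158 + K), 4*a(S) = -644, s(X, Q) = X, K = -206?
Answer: -443767867457/1239501120 ≈ -358.02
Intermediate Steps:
a(S) = -161 (a(S) = (¼)*(-644) = -161)
D = -504094 (D = 870*(-579) + (-158 - 206) = -503730 - 364 = -504094)
a(1199)/3521310 + D/s(1408, 2080) = -161/3521310 - 504094/1408 = -161*1/3521310 - 504094*1/1408 = -161/3521310 - 252047/704 = -443767867457/1239501120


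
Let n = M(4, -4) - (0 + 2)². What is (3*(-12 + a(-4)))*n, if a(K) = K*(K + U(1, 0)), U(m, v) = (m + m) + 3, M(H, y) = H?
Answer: 0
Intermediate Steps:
U(m, v) = 3 + 2*m (U(m, v) = 2*m + 3 = 3 + 2*m)
n = 0 (n = 4 - (0 + 2)² = 4 - 1*2² = 4 - 1*4 = 4 - 4 = 0)
a(K) = K*(5 + K) (a(K) = K*(K + (3 + 2*1)) = K*(K + (3 + 2)) = K*(K + 5) = K*(5 + K))
(3*(-12 + a(-4)))*n = (3*(-12 - 4*(5 - 4)))*0 = (3*(-12 - 4*1))*0 = (3*(-12 - 4))*0 = (3*(-16))*0 = -48*0 = 0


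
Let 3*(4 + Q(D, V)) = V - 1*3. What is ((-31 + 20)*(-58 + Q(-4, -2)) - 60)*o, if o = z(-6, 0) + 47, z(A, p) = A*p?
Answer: 90287/3 ≈ 30096.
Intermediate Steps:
Q(D, V) = -5 + V/3 (Q(D, V) = -4 + (V - 1*3)/3 = -4 + (V - 3)/3 = -4 + (-3 + V)/3 = -4 + (-1 + V/3) = -5 + V/3)
o = 47 (o = -6*0 + 47 = 0 + 47 = 47)
((-31 + 20)*(-58 + Q(-4, -2)) - 60)*o = ((-31 + 20)*(-58 + (-5 + (⅓)*(-2))) - 60)*47 = (-11*(-58 + (-5 - ⅔)) - 60)*47 = (-11*(-58 - 17/3) - 60)*47 = (-11*(-191/3) - 60)*47 = (2101/3 - 60)*47 = (1921/3)*47 = 90287/3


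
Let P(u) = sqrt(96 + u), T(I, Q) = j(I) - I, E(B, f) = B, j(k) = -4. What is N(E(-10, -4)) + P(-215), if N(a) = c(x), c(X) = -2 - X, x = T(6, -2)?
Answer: 8 + I*sqrt(119) ≈ 8.0 + 10.909*I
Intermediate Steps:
T(I, Q) = -4 - I
x = -10 (x = -4 - 1*6 = -4 - 6 = -10)
N(a) = 8 (N(a) = -2 - 1*(-10) = -2 + 10 = 8)
N(E(-10, -4)) + P(-215) = 8 + sqrt(96 - 215) = 8 + sqrt(-119) = 8 + I*sqrt(119)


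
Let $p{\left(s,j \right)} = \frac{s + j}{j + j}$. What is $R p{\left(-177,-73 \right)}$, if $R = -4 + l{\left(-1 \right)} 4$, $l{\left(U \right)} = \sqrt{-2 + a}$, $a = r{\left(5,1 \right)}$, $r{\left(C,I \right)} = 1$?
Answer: $- \frac{500}{73} + \frac{500 i}{73} \approx -6.8493 + 6.8493 i$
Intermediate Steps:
$a = 1$
$l{\left(U \right)} = i$ ($l{\left(U \right)} = \sqrt{-2 + 1} = \sqrt{-1} = i$)
$p{\left(s,j \right)} = \frac{j + s}{2 j}$
$R = -4 + 4 i$ ($R = -4 + i 4 = -4 + 4 i \approx -4.0 + 4.0 i$)
$R p{\left(-177,-73 \right)} = \left(-4 + 4 i\right) \frac{-73 - 177}{2 \left(-73\right)} = \left(-4 + 4 i\right) \frac{1}{2} \left(- \frac{1}{73}\right) \left(-250\right) = \left(-4 + 4 i\right) \frac{125}{73} = - \frac{500}{73} + \frac{500 i}{73}$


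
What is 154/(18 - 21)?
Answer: -154/3 ≈ -51.333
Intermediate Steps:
154/(18 - 21) = 154/(-3) = -⅓*154 = -154/3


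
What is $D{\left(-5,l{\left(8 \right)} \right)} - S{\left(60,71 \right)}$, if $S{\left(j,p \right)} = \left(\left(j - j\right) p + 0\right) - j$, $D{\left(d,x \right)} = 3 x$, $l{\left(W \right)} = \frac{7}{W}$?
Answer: $\frac{501}{8} \approx 62.625$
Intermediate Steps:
$S{\left(j,p \right)} = - j$ ($S{\left(j,p \right)} = \left(0 p + 0\right) - j = \left(0 + 0\right) - j = 0 - j = - j$)
$D{\left(-5,l{\left(8 \right)} \right)} - S{\left(60,71 \right)} = 3 \cdot \frac{7}{8} - \left(-1\right) 60 = 3 \cdot 7 \cdot \frac{1}{8} - -60 = 3 \cdot \frac{7}{8} + 60 = \frac{21}{8} + 60 = \frac{501}{8}$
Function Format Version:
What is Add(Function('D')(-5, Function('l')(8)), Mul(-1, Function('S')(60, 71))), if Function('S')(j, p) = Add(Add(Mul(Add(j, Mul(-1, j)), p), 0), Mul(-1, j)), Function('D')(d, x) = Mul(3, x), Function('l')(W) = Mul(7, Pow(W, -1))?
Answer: Rational(501, 8) ≈ 62.625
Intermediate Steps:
Function('S')(j, p) = Mul(-1, j) (Function('S')(j, p) = Add(Add(Mul(0, p), 0), Mul(-1, j)) = Add(Add(0, 0), Mul(-1, j)) = Add(0, Mul(-1, j)) = Mul(-1, j))
Add(Function('D')(-5, Function('l')(8)), Mul(-1, Function('S')(60, 71))) = Add(Mul(3, Mul(7, Pow(8, -1))), Mul(-1, Mul(-1, 60))) = Add(Mul(3, Mul(7, Rational(1, 8))), Mul(-1, -60)) = Add(Mul(3, Rational(7, 8)), 60) = Add(Rational(21, 8), 60) = Rational(501, 8)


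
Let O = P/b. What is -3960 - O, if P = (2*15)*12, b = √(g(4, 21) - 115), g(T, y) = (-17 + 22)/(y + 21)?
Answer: -3960 + 72*I*√8106/193 ≈ -3960.0 + 33.588*I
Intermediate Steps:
g(T, y) = 5/(21 + y)
b = 5*I*√8106/42 (b = √(5/(21 + 21) - 115) = √(5/42 - 115) = √(-4825/42) = 5*I*√8106/42 ≈ 10.718*I)
P = 360 (P = 30*12 = 360)
O = -72*I*√8106/193 (O = 360/((5*I*√8106/42)) = 360*(-I*√8106/965) = -72*I*√8106/193 ≈ -33.588*I)
-3960 - O = -3960 - (-72)*I*√8106/193 = -3960 + 72*I*√8106/193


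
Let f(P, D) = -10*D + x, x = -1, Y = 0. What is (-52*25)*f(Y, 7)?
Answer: 92300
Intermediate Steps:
f(P, D) = -1 - 10*D (f(P, D) = -10*D - 1 = -1 - 10*D)
(-52*25)*f(Y, 7) = (-52*25)*(-1 - 10*7) = -1300*(-1 - 70) = -1300*(-71) = 92300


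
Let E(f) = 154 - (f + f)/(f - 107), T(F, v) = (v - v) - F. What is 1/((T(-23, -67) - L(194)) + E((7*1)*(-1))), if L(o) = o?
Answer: -57/976 ≈ -0.058402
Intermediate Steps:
T(F, v) = -F (T(F, v) = 0 - F = -F)
E(f) = 154 - 2*f/(-107 + f)
1/((T(-23, -67) - L(194)) + E((7*1)*(-1))) = 1/((-1*(-23) - 1*194) + 2*(-8239 + 76*((7*1)*(-1)))/(-107 + (7*1)*(-1))) = 1/((23 - 194) + 2*(-8239 + 76*(7*(-1)))/(-107 + 7*(-1))) = 1/(-171 + 2*(-8239 + 76*(-7))/(-107 - 7)) = 1/(-171 + 2*(-8239 - 532)/(-114)) = 1/(-171 + 2*(-1/114)*(-8771)) = 1/(-171 + 8771/57) = 1/(-976/57) = -57/976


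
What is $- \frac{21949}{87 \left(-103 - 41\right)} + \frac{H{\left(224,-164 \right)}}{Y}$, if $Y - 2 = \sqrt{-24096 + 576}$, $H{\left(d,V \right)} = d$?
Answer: $\frac{130485205}{73677168} - \frac{1568 i \sqrt{30}}{5881} \approx 1.771 - 1.4603 i$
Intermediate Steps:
$Y = 2 + 28 i \sqrt{30}$ ($Y = 2 + \sqrt{-24096 + 576} = 2 + \sqrt{-23520} = 2 + 28 i \sqrt{30} \approx 2.0 + 153.36 i$)
$- \frac{21949}{87 \left(-103 - 41\right)} + \frac{H{\left(224,-164 \right)}}{Y} = - \frac{21949}{87 \left(-103 - 41\right)} + \frac{224}{2 + 28 i \sqrt{30}} = - \frac{21949}{87 \left(-144\right)} + \frac{224}{2 + 28 i \sqrt{30}} = - \frac{21949}{-12528} + \frac{224}{2 + 28 i \sqrt{30}} = \left(-21949\right) \left(- \frac{1}{12528}\right) + \frac{224}{2 + 28 i \sqrt{30}} = \frac{21949}{12528} + \frac{224}{2 + 28 i \sqrt{30}}$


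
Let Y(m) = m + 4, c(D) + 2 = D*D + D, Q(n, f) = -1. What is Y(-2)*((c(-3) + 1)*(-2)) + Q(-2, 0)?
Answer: -21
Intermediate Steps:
c(D) = -2 + D + D² (c(D) = -2 + (D*D + D) = -2 + (D² + D) = -2 + (D + D²) = -2 + D + D²)
Y(m) = 4 + m
Y(-2)*((c(-3) + 1)*(-2)) + Q(-2, 0) = (4 - 2)*(((-2 - 3 + (-3)²) + 1)*(-2)) - 1 = 2*(((-2 - 3 + 9) + 1)*(-2)) - 1 = 2*((4 + 1)*(-2)) - 1 = 2*(5*(-2)) - 1 = 2*(-10) - 1 = -20 - 1 = -21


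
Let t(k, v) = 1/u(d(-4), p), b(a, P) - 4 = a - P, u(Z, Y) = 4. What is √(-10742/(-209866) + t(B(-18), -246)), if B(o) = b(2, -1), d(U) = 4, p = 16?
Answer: √13265315061/209866 ≈ 0.54880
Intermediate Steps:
b(a, P) = 4 + a - P (b(a, P) = 4 + (a - P) = 4 + a - P)
B(o) = 7 (B(o) = 4 + 2 - 1*(-1) = 4 + 2 + 1 = 7)
t(k, v) = ¼ (t(k, v) = 1/4 = ¼)
√(-10742/(-209866) + t(B(-18), -246)) = √(-10742/(-209866) + ¼) = √(-10742*(-1/209866) + ¼) = √(5371/104933 + ¼) = √(126417/419732) = √13265315061/209866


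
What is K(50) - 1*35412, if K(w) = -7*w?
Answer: -35762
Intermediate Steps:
K(50) - 1*35412 = -7*50 - 1*35412 = -350 - 35412 = -35762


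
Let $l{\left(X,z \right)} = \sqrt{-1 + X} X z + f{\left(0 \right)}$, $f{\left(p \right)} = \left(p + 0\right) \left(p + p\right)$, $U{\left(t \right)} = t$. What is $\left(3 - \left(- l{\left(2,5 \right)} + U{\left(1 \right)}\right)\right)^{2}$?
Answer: $144$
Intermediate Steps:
$f{\left(p \right)} = 2 p^{2}$ ($f{\left(p \right)} = p 2 p = 2 p^{2}$)
$l{\left(X,z \right)} = X z \sqrt{-1 + X}$ ($l{\left(X,z \right)} = \sqrt{-1 + X} X z + 2 \cdot 0^{2} = X \sqrt{-1 + X} z + 2 \cdot 0 = X z \sqrt{-1 + X} + 0 = X z \sqrt{-1 + X}$)
$\left(3 - \left(- l{\left(2,5 \right)} + U{\left(1 \right)}\right)\right)^{2} = \left(3 + \left(2 \cdot 5 \sqrt{-1 + 2} - 1\right)\right)^{2} = \left(3 - \left(1 - 10 \sqrt{1}\right)\right)^{2} = \left(3 - \left(1 - 10\right)\right)^{2} = \left(3 + \left(10 - 1\right)\right)^{2} = \left(3 + 9\right)^{2} = 12^{2} = 144$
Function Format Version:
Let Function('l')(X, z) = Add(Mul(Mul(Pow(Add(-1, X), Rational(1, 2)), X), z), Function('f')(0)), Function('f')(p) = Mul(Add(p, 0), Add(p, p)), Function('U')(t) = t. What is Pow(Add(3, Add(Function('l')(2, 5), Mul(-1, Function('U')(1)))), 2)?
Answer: 144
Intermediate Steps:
Function('f')(p) = Mul(2, Pow(p, 2)) (Function('f')(p) = Mul(p, Mul(2, p)) = Mul(2, Pow(p, 2)))
Function('l')(X, z) = Mul(X, z, Pow(Add(-1, X), Rational(1, 2))) (Function('l')(X, z) = Add(Mul(Mul(Pow(Add(-1, X), Rational(1, 2)), X), z), Mul(2, Pow(0, 2))) = Add(Mul(Mul(X, Pow(Add(-1, X), Rational(1, 2))), z), Mul(2, 0)) = Add(Mul(X, z, Pow(Add(-1, X), Rational(1, 2))), 0) = Mul(X, z, Pow(Add(-1, X), Rational(1, 2))))
Pow(Add(3, Add(Function('l')(2, 5), Mul(-1, Function('U')(1)))), 2) = Pow(Add(3, Add(Mul(2, 5, Pow(Add(-1, 2), Rational(1, 2))), Mul(-1, 1))), 2) = Pow(Add(3, Add(Mul(2, 5, Pow(1, Rational(1, 2))), -1)), 2) = Pow(Add(3, Add(Mul(2, 5, 1), -1)), 2) = Pow(Add(3, Add(10, -1)), 2) = Pow(Add(3, 9), 2) = Pow(12, 2) = 144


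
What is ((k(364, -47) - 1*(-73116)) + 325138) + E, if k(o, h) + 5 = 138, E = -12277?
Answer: 386110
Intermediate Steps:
k(o, h) = 133 (k(o, h) = -5 + 138 = 133)
((k(364, -47) - 1*(-73116)) + 325138) + E = ((133 - 1*(-73116)) + 325138) - 12277 = ((133 + 73116) + 325138) - 12277 = (73249 + 325138) - 12277 = 398387 - 12277 = 386110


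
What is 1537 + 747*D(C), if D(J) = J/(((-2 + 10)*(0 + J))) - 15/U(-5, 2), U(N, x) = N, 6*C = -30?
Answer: 30971/8 ≈ 3871.4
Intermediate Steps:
C = -5 (C = (1/6)*(-30) = -5)
D(J) = 25/8 (D(J) = J/(((-2 + 10)*(0 + J))) - 15/(-5) = J/((8*J)) - 15*(-1/5) = J*(1/(8*J)) + 3 = 1/8 + 3 = 25/8)
1537 + 747*D(C) = 1537 + 747*(25/8) = 1537 + 18675/8 = 30971/8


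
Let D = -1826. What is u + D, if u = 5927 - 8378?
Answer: -4277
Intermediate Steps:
u = -2451
u + D = -2451 - 1826 = -4277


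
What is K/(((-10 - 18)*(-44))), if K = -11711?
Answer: -1673/176 ≈ -9.5057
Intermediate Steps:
K/(((-10 - 18)*(-44))) = -11711*(-1/(44*(-10 - 18))) = -11711/((-28*(-44))) = -11711/1232 = -11711*1/1232 = -1673/176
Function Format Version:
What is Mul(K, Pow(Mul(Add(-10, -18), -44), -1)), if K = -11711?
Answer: Rational(-1673, 176) ≈ -9.5057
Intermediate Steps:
Mul(K, Pow(Mul(Add(-10, -18), -44), -1)) = Mul(-11711, Pow(Mul(Add(-10, -18), -44), -1)) = Mul(-11711, Pow(Mul(-28, -44), -1)) = Mul(-11711, Pow(1232, -1)) = Mul(-11711, Rational(1, 1232)) = Rational(-1673, 176)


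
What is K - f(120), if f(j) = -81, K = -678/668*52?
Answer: 4713/167 ≈ 28.222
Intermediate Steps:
K = -8814/167 (K = -678*1/668*52 = -339/334*52 = -8814/167 ≈ -52.778)
K - f(120) = -8814/167 - 1*(-81) = -8814/167 + 81 = 4713/167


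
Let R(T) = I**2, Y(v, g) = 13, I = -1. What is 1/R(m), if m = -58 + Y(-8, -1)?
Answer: 1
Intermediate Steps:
m = -45 (m = -58 + 13 = -45)
R(T) = 1 (R(T) = (-1)**2 = 1)
1/R(m) = 1/1 = 1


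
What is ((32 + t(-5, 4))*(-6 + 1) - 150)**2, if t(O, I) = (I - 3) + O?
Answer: 84100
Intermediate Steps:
t(O, I) = -3 + I + O (t(O, I) = (-3 + I) + O = -3 + I + O)
((32 + t(-5, 4))*(-6 + 1) - 150)**2 = ((32 + (-3 + 4 - 5))*(-6 + 1) - 150)**2 = ((32 - 4)*(-5) - 150)**2 = (28*(-5) - 150)**2 = (-140 - 150)**2 = (-290)**2 = 84100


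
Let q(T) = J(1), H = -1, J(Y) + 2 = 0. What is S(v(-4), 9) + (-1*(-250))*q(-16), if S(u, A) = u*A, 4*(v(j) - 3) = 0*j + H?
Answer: -1901/4 ≈ -475.25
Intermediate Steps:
J(Y) = -2 (J(Y) = -2 + 0 = -2)
q(T) = -2
v(j) = 11/4 (v(j) = 3 + (0*j - 1)/4 = 3 + (0 - 1)/4 = 3 + (¼)*(-1) = 3 - ¼ = 11/4)
S(u, A) = A*u
S(v(-4), 9) + (-1*(-250))*q(-16) = 9*(11/4) - 1*(-250)*(-2) = 99/4 + 250*(-2) = 99/4 - 500 = -1901/4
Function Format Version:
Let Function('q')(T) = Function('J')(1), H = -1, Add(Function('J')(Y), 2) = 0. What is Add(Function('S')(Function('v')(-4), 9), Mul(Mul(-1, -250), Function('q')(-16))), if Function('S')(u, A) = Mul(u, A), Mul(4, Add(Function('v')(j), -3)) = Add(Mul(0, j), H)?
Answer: Rational(-1901, 4) ≈ -475.25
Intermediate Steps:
Function('J')(Y) = -2 (Function('J')(Y) = Add(-2, 0) = -2)
Function('q')(T) = -2
Function('v')(j) = Rational(11, 4) (Function('v')(j) = Add(3, Mul(Rational(1, 4), Add(Mul(0, j), -1))) = Add(3, Mul(Rational(1, 4), Add(0, -1))) = Add(3, Mul(Rational(1, 4), -1)) = Add(3, Rational(-1, 4)) = Rational(11, 4))
Function('S')(u, A) = Mul(A, u)
Add(Function('S')(Function('v')(-4), 9), Mul(Mul(-1, -250), Function('q')(-16))) = Add(Mul(9, Rational(11, 4)), Mul(Mul(-1, -250), -2)) = Add(Rational(99, 4), Mul(250, -2)) = Add(Rational(99, 4), -500) = Rational(-1901, 4)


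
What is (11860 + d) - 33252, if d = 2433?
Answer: -18959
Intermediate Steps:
(11860 + d) - 33252 = (11860 + 2433) - 33252 = 14293 - 33252 = -18959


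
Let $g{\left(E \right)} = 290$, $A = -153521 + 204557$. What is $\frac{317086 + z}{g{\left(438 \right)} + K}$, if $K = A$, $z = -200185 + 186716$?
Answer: $\frac{303617}{51326} \approx 5.9155$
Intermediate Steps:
$A = 51036$
$z = -13469$
$K = 51036$
$\frac{317086 + z}{g{\left(438 \right)} + K} = \frac{317086 - 13469}{290 + 51036} = \frac{303617}{51326}$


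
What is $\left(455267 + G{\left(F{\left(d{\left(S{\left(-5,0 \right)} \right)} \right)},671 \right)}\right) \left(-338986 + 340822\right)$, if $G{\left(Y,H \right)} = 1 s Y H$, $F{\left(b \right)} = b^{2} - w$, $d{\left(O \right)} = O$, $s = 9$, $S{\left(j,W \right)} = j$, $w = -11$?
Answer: $1235023956$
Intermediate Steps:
$F{\left(b \right)} = 11 + b^{2}$ ($F{\left(b \right)} = b^{2} - -11 = b^{2} + 11 = 11 + b^{2}$)
$G{\left(Y,H \right)} = 9 H Y$ ($G{\left(Y,H \right)} = 1 \cdot 9 Y H = 9 Y H = 9 H Y$)
$\left(455267 + G{\left(F{\left(d{\left(S{\left(-5,0 \right)} \right)} \right)},671 \right)}\right) \left(-338986 + 340822\right) = \left(455267 + 9 \cdot 671 \left(11 + \left(-5\right)^{2}\right)\right) \left(-338986 + 340822\right) = \left(455267 + 9 \cdot 671 \left(11 + 25\right)\right) 1836 = \left(455267 + 9 \cdot 671 \cdot 36\right) 1836 = \left(455267 + 217404\right) 1836 = 672671 \cdot 1836 = 1235023956$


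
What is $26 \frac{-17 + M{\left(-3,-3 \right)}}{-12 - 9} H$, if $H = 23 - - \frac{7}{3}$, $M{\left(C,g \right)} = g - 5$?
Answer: $\frac{49400}{63} \approx 784.13$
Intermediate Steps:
$M{\left(C,g \right)} = -5 + g$ ($M{\left(C,g \right)} = g - 5 = -5 + g$)
$H = \frac{76}{3}$ ($H = 23 - \left(-7\right) \frac{1}{3} = 23 - - \frac{7}{3} = 23 + \frac{7}{3} = \frac{76}{3} \approx 25.333$)
$26 \frac{-17 + M{\left(-3,-3 \right)}}{-12 - 9} H = 26 \frac{-17 - 8}{-12 - 9} \cdot \frac{76}{3} = 26 \frac{-17 - 8}{-21} \cdot \frac{76}{3} = 26 \left(\left(-25\right) \left(- \frac{1}{21}\right)\right) \frac{76}{3} = 26 \cdot \frac{25}{21} \cdot \frac{76}{3} = \frac{650}{21} \cdot \frac{76}{3} = \frac{49400}{63}$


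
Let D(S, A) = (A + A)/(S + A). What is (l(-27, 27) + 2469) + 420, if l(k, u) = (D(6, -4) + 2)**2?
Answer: 2893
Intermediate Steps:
D(S, A) = 2*A/(A + S) (D(S, A) = (2*A)/(A + S) = 2*A/(A + S))
l(k, u) = 4 (l(k, u) = (2*(-4)/(-4 + 6) + 2)**2 = (2*(-4)/2 + 2)**2 = (2*(-4)*(1/2) + 2)**2 = (-4 + 2)**2 = (-2)**2 = 4)
(l(-27, 27) + 2469) + 420 = (4 + 2469) + 420 = 2473 + 420 = 2893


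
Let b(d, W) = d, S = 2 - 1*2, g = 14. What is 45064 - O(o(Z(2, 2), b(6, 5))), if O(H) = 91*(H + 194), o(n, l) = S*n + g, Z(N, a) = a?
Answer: 26136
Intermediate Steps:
S = 0 (S = 2 - 2 = 0)
o(n, l) = 14 (o(n, l) = 0*n + 14 = 0 + 14 = 14)
O(H) = 17654 + 91*H (O(H) = 91*(194 + H) = 17654 + 91*H)
45064 - O(o(Z(2, 2), b(6, 5))) = 45064 - (17654 + 91*14) = 45064 - (17654 + 1274) = 45064 - 1*18928 = 45064 - 18928 = 26136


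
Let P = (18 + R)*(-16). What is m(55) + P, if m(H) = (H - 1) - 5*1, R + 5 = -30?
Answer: 321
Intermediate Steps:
R = -35 (R = -5 - 30 = -35)
m(H) = -6 + H (m(H) = (-1 + H) - 5 = -6 + H)
P = 272 (P = (18 - 35)*(-16) = -17*(-16) = 272)
m(55) + P = (-6 + 55) + 272 = 49 + 272 = 321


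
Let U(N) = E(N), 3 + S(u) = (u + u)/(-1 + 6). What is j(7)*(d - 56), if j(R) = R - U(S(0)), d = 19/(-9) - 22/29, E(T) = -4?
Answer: -169015/261 ≈ -647.57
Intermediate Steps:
d = -749/261 (d = 19*(-⅑) - 22*1/29 = -19/9 - 22/29 = -749/261 ≈ -2.8697)
S(u) = -3 + 2*u/5 (S(u) = -3 + (u + u)/(-1 + 6) = -3 + (2*u)/5 = -3 + (2*u)*(⅕) = -3 + 2*u/5)
U(N) = -4
j(R) = 4 + R (j(R) = R - 1*(-4) = R + 4 = 4 + R)
j(7)*(d - 56) = (4 + 7)*(-749/261 - 56) = 11*(-15365/261) = -169015/261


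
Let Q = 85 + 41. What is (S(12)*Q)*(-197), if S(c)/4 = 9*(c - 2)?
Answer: -8935920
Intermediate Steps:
S(c) = -72 + 36*c (S(c) = 4*(9*(c - 2)) = 4*(9*(-2 + c)) = 4*(-18 + 9*c) = -72 + 36*c)
Q = 126
(S(12)*Q)*(-197) = ((-72 + 36*12)*126)*(-197) = ((-72 + 432)*126)*(-197) = (360*126)*(-197) = 45360*(-197) = -8935920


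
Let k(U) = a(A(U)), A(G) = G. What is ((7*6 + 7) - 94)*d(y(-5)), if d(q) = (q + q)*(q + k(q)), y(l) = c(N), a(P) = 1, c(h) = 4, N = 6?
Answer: -1800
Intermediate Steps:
k(U) = 1
y(l) = 4
d(q) = 2*q*(1 + q) (d(q) = (q + q)*(q + 1) = (2*q)*(1 + q) = 2*q*(1 + q))
((7*6 + 7) - 94)*d(y(-5)) = ((7*6 + 7) - 94)*(2*4*(1 + 4)) = ((42 + 7) - 94)*(2*4*5) = (49 - 94)*40 = -45*40 = -1800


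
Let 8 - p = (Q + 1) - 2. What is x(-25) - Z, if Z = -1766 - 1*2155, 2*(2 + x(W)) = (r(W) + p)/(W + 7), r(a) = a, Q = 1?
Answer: 141101/36 ≈ 3919.5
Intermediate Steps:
p = 8 (p = 8 - ((1 + 1) - 2) = 8 - (2 - 2) = 8 - 1*0 = 8 + 0 = 8)
x(W) = -2 + (8 + W)/(2*(7 + W)) (x(W) = -2 + ((W + 8)/(W + 7))/2 = -2 + ((8 + W)/(7 + W))/2 = -2 + (8 + W)/(2*(7 + W)))
Z = -3921 (Z = -1766 - 2155 = -3921)
x(-25) - Z = (-20 - 3*(-25))/(2*(7 - 25)) - 1*(-3921) = (1/2)*(-20 + 75)/(-18) + 3921 = (1/2)*(-1/18)*55 + 3921 = -55/36 + 3921 = 141101/36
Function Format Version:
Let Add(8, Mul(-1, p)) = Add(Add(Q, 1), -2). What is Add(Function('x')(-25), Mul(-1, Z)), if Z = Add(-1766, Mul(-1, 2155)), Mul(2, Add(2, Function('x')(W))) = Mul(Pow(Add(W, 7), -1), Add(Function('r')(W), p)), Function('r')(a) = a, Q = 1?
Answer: Rational(141101, 36) ≈ 3919.5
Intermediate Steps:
p = 8 (p = Add(8, Mul(-1, Add(Add(1, 1), -2))) = Add(8, Mul(-1, Add(2, -2))) = Add(8, Mul(-1, 0)) = Add(8, 0) = 8)
Function('x')(W) = Add(-2, Mul(Rational(1, 2), Pow(Add(7, W), -1), Add(8, W))) (Function('x')(W) = Add(-2, Mul(Rational(1, 2), Mul(Pow(Add(W, 7), -1), Add(W, 8)))) = Add(-2, Mul(Rational(1, 2), Mul(Pow(Add(7, W), -1), Add(8, W)))) = Add(-2, Mul(Rational(1, 2), Pow(Add(7, W), -1), Add(8, W))))
Z = -3921 (Z = Add(-1766, -2155) = -3921)
Add(Function('x')(-25), Mul(-1, Z)) = Add(Mul(Rational(1, 2), Pow(Add(7, -25), -1), Add(-20, Mul(-3, -25))), Mul(-1, -3921)) = Add(Mul(Rational(1, 2), Pow(-18, -1), Add(-20, 75)), 3921) = Add(Mul(Rational(1, 2), Rational(-1, 18), 55), 3921) = Add(Rational(-55, 36), 3921) = Rational(141101, 36)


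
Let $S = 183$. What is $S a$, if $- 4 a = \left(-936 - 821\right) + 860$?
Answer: $\frac{164151}{4} \approx 41038.0$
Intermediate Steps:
$a = \frac{897}{4}$ ($a = - \frac{\left(-936 - 821\right) + 860}{4} = - \frac{-1757 + 860}{4} = \left(- \frac{1}{4}\right) \left(-897\right) = \frac{897}{4} \approx 224.25$)
$S a = 183 \cdot \frac{897}{4} = \frac{164151}{4}$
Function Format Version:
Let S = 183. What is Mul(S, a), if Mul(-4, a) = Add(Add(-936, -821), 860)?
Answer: Rational(164151, 4) ≈ 41038.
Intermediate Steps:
a = Rational(897, 4) (a = Mul(Rational(-1, 4), Add(Add(-936, -821), 860)) = Mul(Rational(-1, 4), Add(-1757, 860)) = Mul(Rational(-1, 4), -897) = Rational(897, 4) ≈ 224.25)
Mul(S, a) = Mul(183, Rational(897, 4)) = Rational(164151, 4)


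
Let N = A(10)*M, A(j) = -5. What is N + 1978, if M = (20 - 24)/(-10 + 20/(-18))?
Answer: 9881/5 ≈ 1976.2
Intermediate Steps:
M = 9/25 (M = -4/(-10 + 20*(-1/18)) = -4/(-10 - 10/9) = -4/(-100/9) = -4*(-9/100) = 9/25 ≈ 0.36000)
N = -9/5 (N = -5*9/25 = -9/5 ≈ -1.8000)
N + 1978 = -9/5 + 1978 = 9881/5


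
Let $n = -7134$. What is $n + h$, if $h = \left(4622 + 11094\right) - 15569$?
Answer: $-6987$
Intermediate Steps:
$h = 147$ ($h = 15716 - 15569 = 147$)
$n + h = -7134 + 147 = -6987$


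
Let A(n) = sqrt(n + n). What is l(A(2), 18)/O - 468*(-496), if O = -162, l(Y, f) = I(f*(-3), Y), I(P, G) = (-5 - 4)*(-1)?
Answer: 4178303/18 ≈ 2.3213e+5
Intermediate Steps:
A(n) = sqrt(2)*sqrt(n) (A(n) = sqrt(2*n) = sqrt(2)*sqrt(n))
I(P, G) = 9 (I(P, G) = -9*(-1) = 9)
l(Y, f) = 9
l(A(2), 18)/O - 468*(-496) = 9/(-162) - 468*(-496) = 9*(-1/162) + 232128 = -1/18 + 232128 = 4178303/18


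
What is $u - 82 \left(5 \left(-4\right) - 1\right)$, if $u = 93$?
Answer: $1815$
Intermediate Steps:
$u - 82 \left(5 \left(-4\right) - 1\right) = 93 - 82 \left(5 \left(-4\right) - 1\right) = 93 - 82 \left(-20 - 1\right) = 93 - -1722 = 93 + 1722 = 1815$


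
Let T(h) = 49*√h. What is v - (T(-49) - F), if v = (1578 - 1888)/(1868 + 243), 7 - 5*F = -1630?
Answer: 3454157/10555 - 343*I ≈ 327.25 - 343.0*I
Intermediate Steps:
F = 1637/5 (F = 7/5 - ⅕*(-1630) = 7/5 + 326 = 1637/5 ≈ 327.40)
v = -310/2111 ≈ -0.14685
v - (T(-49) - F) = -310/2111 - (49*√(-49) - 1*1637/5) = -310/2111 - (49*(7*I) - 1637/5) = -310/2111 - (343*I - 1637/5) = -310/2111 - (-1637/5 + 343*I) = -310/2111 + (1637/5 - 343*I) = 3454157/10555 - 343*I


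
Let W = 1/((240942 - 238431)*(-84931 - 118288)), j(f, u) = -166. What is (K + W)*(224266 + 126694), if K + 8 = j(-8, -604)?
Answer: -31161466815570320/510282909 ≈ -6.1067e+7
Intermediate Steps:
K = -174 (K = -8 - 166 = -174)
W = -1/510282909 (W = 1/(2511*(-203219)) = 1/(-510282909) = -1/510282909 ≈ -1.9597e-9)
(K + W)*(224266 + 126694) = (-174 - 1/510282909)*(224266 + 126694) = -88789226167/510282909*350960 = -31161466815570320/510282909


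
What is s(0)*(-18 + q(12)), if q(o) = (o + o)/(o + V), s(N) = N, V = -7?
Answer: 0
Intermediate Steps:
q(o) = 2*o/(-7 + o) (q(o) = (o + o)/(o - 7) = (2*o)/(-7 + o) = 2*o/(-7 + o))
s(0)*(-18 + q(12)) = 0*(-18 + 2*12/(-7 + 12)) = 0*(-18 + 2*12/5) = 0*(-18 + 2*12*(⅕)) = 0*(-18 + 24/5) = 0*(-66/5) = 0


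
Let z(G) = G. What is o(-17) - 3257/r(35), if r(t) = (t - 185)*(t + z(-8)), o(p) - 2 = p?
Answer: -57493/4050 ≈ -14.196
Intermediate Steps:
o(p) = 2 + p
r(t) = (-185 + t)*(-8 + t) (r(t) = (t - 185)*(t - 8) = (-185 + t)*(-8 + t))
o(-17) - 3257/r(35) = (2 - 17) - 3257/(1480 + 35² - 193*35) = -15 - 3257/(1480 + 1225 - 6755) = -15 - 3257/(-4050) = -15 - 3257*(-1)/4050 = -15 - 1*(-3257/4050) = -15 + 3257/4050 = -57493/4050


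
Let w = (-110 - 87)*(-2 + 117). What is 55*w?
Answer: -1246025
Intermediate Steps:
w = -22655 (w = -197*115 = -22655)
55*w = 55*(-22655) = -1246025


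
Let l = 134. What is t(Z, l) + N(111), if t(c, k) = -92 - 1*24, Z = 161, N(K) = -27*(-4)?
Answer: -8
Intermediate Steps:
N(K) = 108
t(c, k) = -116 (t(c, k) = -92 - 24 = -116)
t(Z, l) + N(111) = -116 + 108 = -8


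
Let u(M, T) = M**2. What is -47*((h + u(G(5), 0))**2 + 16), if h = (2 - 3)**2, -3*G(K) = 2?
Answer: -68855/81 ≈ -850.06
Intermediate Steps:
G(K) = -2/3 (G(K) = -1/3*2 = -2/3)
h = 1 (h = (-1)**2 = 1)
-47*((h + u(G(5), 0))**2 + 16) = -47*((1 + (-2/3)**2)**2 + 16) = -47*((1 + 4/9)**2 + 16) = -47*((13/9)**2 + 16) = -47*(169/81 + 16) = -47*1465/81 = -68855/81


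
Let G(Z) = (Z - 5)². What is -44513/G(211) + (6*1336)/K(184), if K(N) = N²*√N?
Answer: -44513/42436 + 501*√46/194672 ≈ -1.0315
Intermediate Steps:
G(Z) = (-5 + Z)²
K(N) = N^(5/2)
-44513/G(211) + (6*1336)/K(184) = -44513/(-5 + 211)² + (6*1336)/(184^(5/2)) = -44513/(206²) + 8016/((67712*√46)) = -44513/42436 + 8016*(√46/3114752) = -44513*1/42436 + 501*√46/194672 = -44513/42436 + 501*√46/194672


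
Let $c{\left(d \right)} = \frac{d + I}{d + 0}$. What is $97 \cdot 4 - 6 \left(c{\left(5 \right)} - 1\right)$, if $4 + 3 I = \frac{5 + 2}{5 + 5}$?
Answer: $\frac{9733}{25} \approx 389.32$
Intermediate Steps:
$I = - \frac{11}{10}$ ($I = - \frac{4}{3} + \frac{\left(5 + 2\right) \frac{1}{5 + 5}}{3} = - \frac{4}{3} + \frac{7 \cdot \frac{1}{10}}{3} = - \frac{4}{3} + \frac{1}{3} \cdot \frac{7}{10} = - \frac{4}{3} + \frac{7}{30} = - \frac{11}{10} \approx -1.1$)
$c{\left(d \right)} = \frac{- \frac{11}{10} + d}{d}$ ($c{\left(d \right)} = \frac{d - \frac{11}{10}}{d + 0} = \frac{- \frac{11}{10} + d}{d}$)
$97 \cdot 4 - 6 \left(c{\left(5 \right)} - 1\right) = 97 \cdot 4 - 6 \left(\frac{- \frac{11}{10} + 5}{5} - 1\right) = 388 - 6 \left(\frac{1}{5} \cdot \frac{39}{10} - 1\right) = 388 - 6 \left(\frac{39}{50} - 1\right) = 388 - - \frac{33}{25} = 388 + \frac{33}{25} = \frac{9733}{25}$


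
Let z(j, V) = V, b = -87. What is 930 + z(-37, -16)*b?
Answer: 2322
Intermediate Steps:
930 + z(-37, -16)*b = 930 - 16*(-87) = 930 + 1392 = 2322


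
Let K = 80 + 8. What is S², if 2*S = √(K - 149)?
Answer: -61/4 ≈ -15.250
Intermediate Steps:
K = 88
S = I*√61/2 (S = √(88 - 149)/2 = √(-61)/2 = (I*√61)/2 = I*√61/2 ≈ 3.9051*I)
S² = (I*√61/2)² = -61/4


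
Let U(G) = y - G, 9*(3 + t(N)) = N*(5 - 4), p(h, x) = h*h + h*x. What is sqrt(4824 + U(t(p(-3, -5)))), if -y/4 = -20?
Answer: sqrt(44139)/3 ≈ 70.031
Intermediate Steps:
y = 80 (y = -4*(-20) = 80)
p(h, x) = h**2 + h*x
t(N) = -3 + N/9 (t(N) = -3 + (N*(5 - 4))/9 = -3 + (N*1)/9 = -3 + N/9)
U(G) = 80 - G
sqrt(4824 + U(t(p(-3, -5)))) = sqrt(4824 + (80 - (-3 + (-3*(-3 - 5))/9))) = sqrt(4824 + (80 - (-3 + (-3*(-8))/9))) = sqrt(4824 + (80 - (-3 + (1/9)*24))) = sqrt(4824 + (80 - (-3 + 8/3))) = sqrt(4824 + (80 - 1*(-1/3))) = sqrt(4824 + (80 + 1/3)) = sqrt(4824 + 241/3) = sqrt(14713/3) = sqrt(44139)/3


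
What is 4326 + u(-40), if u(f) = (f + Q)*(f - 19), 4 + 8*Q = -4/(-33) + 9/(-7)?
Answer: 12426115/1848 ≈ 6724.1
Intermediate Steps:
Q = -1193/1848 (Q = -1/2 + (-4/(-33) + 9/(-7))/8 = -1/2 + (-4*(-1/33) + 9*(-1/7))/8 = -1/2 + (4/33 - 9/7)/8 = -1/2 + (1/8)*(-269/231) = -1/2 - 269/1848 = -1193/1848 ≈ -0.64556)
u(f) = (-19 + f)*(-1193/1848 + f) (u(f) = (f - 1193/1848)*(f - 19) = (-1193/1848 + f)*(-19 + f) = (-19 + f)*(-1193/1848 + f))
4326 + u(-40) = 4326 + (22667/1848 + (-40)**2 - 36305/1848*(-40)) = 4326 + (22667/1848 + 1600 + 181525/231) = 4326 + 4431667/1848 = 12426115/1848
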